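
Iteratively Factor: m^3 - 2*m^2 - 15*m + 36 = (m - 3)*(m^2 + m - 12) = (m - 3)*(m + 4)*(m - 3)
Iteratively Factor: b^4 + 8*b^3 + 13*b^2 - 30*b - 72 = (b + 3)*(b^3 + 5*b^2 - 2*b - 24) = (b + 3)^2*(b^2 + 2*b - 8) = (b + 3)^2*(b + 4)*(b - 2)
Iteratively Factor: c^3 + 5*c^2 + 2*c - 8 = (c + 2)*(c^2 + 3*c - 4) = (c + 2)*(c + 4)*(c - 1)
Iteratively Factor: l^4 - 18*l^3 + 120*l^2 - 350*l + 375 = (l - 5)*(l^3 - 13*l^2 + 55*l - 75) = (l - 5)*(l - 3)*(l^2 - 10*l + 25) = (l - 5)^2*(l - 3)*(l - 5)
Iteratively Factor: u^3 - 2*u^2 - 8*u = (u - 4)*(u^2 + 2*u) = (u - 4)*(u + 2)*(u)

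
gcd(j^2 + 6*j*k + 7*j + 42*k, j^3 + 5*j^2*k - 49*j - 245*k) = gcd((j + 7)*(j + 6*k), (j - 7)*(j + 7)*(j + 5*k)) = j + 7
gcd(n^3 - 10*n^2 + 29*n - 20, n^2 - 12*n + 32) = n - 4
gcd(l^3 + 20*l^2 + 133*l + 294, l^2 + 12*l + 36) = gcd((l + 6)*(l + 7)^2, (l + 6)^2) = l + 6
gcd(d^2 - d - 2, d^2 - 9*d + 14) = d - 2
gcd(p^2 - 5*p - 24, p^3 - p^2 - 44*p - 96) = p^2 - 5*p - 24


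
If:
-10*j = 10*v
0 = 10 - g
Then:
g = 10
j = -v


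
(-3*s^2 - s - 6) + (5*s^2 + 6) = 2*s^2 - s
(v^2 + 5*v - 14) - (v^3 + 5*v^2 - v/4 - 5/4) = -v^3 - 4*v^2 + 21*v/4 - 51/4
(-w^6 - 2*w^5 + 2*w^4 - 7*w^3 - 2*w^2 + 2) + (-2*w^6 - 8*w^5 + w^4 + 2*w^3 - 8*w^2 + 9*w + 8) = -3*w^6 - 10*w^5 + 3*w^4 - 5*w^3 - 10*w^2 + 9*w + 10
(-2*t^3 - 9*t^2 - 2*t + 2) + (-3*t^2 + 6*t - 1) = -2*t^3 - 12*t^2 + 4*t + 1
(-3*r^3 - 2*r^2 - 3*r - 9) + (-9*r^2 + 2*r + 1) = -3*r^3 - 11*r^2 - r - 8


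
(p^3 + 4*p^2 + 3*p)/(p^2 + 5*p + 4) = p*(p + 3)/(p + 4)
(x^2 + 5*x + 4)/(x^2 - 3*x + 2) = (x^2 + 5*x + 4)/(x^2 - 3*x + 2)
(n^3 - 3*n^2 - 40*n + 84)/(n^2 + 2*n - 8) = (n^2 - n - 42)/(n + 4)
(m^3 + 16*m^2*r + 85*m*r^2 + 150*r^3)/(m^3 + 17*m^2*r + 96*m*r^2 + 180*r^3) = (m + 5*r)/(m + 6*r)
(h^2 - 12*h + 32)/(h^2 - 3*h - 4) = (h - 8)/(h + 1)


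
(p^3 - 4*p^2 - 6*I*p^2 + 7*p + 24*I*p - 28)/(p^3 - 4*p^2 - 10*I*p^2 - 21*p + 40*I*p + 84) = (p + I)/(p - 3*I)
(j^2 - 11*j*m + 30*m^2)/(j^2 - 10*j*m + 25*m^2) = (j - 6*m)/(j - 5*m)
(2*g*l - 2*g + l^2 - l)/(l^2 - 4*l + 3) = (2*g + l)/(l - 3)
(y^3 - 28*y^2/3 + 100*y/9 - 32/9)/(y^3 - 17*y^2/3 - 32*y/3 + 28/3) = (3*y^2 - 26*y + 16)/(3*(y^2 - 5*y - 14))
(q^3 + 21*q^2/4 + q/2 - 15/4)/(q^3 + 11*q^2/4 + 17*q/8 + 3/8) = 2*(4*q^2 + 17*q - 15)/(8*q^2 + 14*q + 3)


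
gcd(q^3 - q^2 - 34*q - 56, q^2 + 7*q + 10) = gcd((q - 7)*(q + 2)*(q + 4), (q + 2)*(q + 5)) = q + 2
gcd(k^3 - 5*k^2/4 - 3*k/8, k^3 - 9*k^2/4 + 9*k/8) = k^2 - 3*k/2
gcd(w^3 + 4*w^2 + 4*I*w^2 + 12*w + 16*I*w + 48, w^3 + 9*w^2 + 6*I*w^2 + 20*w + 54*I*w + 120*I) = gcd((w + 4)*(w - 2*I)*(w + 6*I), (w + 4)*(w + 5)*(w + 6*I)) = w^2 + w*(4 + 6*I) + 24*I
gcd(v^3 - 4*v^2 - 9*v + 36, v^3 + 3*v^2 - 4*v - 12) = v + 3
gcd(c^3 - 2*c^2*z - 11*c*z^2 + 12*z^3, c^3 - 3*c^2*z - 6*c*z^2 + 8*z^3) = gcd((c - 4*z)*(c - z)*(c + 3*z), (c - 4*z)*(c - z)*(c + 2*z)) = c^2 - 5*c*z + 4*z^2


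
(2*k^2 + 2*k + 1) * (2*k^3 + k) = 4*k^5 + 4*k^4 + 4*k^3 + 2*k^2 + k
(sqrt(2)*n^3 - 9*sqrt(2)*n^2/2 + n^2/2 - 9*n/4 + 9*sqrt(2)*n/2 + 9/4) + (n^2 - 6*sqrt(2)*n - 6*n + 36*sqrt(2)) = sqrt(2)*n^3 - 9*sqrt(2)*n^2/2 + 3*n^2/2 - 33*n/4 - 3*sqrt(2)*n/2 + 9/4 + 36*sqrt(2)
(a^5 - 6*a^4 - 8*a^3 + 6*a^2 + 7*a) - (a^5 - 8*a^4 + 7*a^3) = 2*a^4 - 15*a^3 + 6*a^2 + 7*a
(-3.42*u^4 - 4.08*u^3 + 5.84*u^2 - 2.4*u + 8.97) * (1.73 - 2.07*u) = 7.0794*u^5 + 2.529*u^4 - 19.1472*u^3 + 15.0712*u^2 - 22.7199*u + 15.5181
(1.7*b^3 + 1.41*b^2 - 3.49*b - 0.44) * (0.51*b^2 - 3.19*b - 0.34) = 0.867*b^5 - 4.7039*b^4 - 6.8558*b^3 + 10.4293*b^2 + 2.5902*b + 0.1496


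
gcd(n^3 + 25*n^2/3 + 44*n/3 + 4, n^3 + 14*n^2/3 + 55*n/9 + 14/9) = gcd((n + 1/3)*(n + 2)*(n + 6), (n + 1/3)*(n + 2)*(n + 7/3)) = n^2 + 7*n/3 + 2/3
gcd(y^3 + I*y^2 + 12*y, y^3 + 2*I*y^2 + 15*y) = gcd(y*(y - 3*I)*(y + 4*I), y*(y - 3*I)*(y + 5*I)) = y^2 - 3*I*y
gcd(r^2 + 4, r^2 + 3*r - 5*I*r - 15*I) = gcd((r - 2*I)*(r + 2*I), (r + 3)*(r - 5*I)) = 1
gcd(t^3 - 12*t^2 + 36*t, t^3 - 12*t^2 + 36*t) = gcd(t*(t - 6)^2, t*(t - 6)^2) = t^3 - 12*t^2 + 36*t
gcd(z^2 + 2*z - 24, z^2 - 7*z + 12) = z - 4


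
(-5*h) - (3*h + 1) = -8*h - 1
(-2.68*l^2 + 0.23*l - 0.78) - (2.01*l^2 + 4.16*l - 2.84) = -4.69*l^2 - 3.93*l + 2.06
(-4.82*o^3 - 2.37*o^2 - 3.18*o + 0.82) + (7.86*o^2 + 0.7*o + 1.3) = -4.82*o^3 + 5.49*o^2 - 2.48*o + 2.12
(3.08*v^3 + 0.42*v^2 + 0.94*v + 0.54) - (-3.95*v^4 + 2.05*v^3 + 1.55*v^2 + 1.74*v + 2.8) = 3.95*v^4 + 1.03*v^3 - 1.13*v^2 - 0.8*v - 2.26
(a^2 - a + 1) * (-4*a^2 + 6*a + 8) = -4*a^4 + 10*a^3 - 2*a^2 - 2*a + 8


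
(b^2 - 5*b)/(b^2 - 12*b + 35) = b/(b - 7)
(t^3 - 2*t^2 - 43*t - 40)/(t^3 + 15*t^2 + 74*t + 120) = (t^2 - 7*t - 8)/(t^2 + 10*t + 24)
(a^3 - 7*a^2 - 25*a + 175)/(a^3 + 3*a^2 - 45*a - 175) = (a - 5)/(a + 5)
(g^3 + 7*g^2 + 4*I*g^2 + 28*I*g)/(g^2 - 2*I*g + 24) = g*(g + 7)/(g - 6*I)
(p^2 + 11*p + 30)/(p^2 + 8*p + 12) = (p + 5)/(p + 2)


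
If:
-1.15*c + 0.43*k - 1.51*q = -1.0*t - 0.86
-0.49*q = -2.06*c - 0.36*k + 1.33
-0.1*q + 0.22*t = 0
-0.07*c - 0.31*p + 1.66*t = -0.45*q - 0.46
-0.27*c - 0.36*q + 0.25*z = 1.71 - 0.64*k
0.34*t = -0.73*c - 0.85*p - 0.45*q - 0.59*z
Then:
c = 1.26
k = -9.63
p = -16.21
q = -4.48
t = -2.04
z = 26.39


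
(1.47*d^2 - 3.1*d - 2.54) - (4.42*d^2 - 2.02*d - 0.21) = -2.95*d^2 - 1.08*d - 2.33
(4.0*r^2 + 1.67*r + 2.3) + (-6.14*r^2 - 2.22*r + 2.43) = -2.14*r^2 - 0.55*r + 4.73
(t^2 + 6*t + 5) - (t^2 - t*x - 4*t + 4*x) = t*x + 10*t - 4*x + 5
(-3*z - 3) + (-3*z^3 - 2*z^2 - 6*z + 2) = -3*z^3 - 2*z^2 - 9*z - 1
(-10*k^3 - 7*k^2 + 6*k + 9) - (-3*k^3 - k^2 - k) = -7*k^3 - 6*k^2 + 7*k + 9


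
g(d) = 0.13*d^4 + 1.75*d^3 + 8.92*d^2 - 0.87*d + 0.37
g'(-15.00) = -842.22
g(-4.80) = 85.54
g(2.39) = 77.38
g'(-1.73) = -18.71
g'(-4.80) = -23.05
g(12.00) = 6994.09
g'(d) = 0.52*d^3 + 5.25*d^2 + 17.84*d - 0.87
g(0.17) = 0.49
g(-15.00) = 2695.42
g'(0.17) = 2.32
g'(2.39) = 78.86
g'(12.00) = 1867.77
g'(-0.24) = -4.86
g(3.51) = 202.62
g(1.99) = 49.79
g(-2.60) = 38.11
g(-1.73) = 20.68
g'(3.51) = 148.92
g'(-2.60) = -20.90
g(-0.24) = 1.07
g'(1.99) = 59.52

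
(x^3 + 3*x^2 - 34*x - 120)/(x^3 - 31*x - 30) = (x + 4)/(x + 1)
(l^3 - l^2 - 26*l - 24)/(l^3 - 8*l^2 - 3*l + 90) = (l^2 + 5*l + 4)/(l^2 - 2*l - 15)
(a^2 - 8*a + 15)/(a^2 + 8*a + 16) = (a^2 - 8*a + 15)/(a^2 + 8*a + 16)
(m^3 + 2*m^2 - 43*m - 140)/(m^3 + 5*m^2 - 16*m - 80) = (m - 7)/(m - 4)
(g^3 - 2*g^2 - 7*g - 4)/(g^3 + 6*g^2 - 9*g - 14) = (g^2 - 3*g - 4)/(g^2 + 5*g - 14)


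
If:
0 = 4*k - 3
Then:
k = 3/4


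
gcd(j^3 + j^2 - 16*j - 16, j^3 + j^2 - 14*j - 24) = j - 4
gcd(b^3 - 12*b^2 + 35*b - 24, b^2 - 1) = b - 1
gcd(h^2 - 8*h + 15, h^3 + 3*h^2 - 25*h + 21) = h - 3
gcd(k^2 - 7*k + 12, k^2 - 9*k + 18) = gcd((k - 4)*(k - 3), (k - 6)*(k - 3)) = k - 3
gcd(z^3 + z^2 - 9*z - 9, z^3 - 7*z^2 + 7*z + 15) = z^2 - 2*z - 3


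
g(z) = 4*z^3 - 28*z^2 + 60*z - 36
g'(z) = 12*z^2 - 56*z + 60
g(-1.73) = -244.31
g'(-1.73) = 192.79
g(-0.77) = -100.63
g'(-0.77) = 110.23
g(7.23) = 445.89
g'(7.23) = 282.39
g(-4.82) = -1423.63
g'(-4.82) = 608.71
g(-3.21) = -649.42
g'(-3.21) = 363.41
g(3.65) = 4.48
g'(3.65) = 15.47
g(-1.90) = -278.52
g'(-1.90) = 209.72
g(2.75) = 0.44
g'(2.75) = -3.25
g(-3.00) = -576.00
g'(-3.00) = 336.00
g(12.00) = 3564.00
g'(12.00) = 1116.00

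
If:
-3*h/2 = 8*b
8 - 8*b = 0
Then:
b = 1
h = -16/3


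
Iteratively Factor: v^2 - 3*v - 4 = (v + 1)*(v - 4)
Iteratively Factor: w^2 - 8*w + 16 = (w - 4)*(w - 4)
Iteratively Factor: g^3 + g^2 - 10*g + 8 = (g + 4)*(g^2 - 3*g + 2) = (g - 1)*(g + 4)*(g - 2)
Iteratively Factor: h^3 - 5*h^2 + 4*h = (h - 1)*(h^2 - 4*h) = (h - 4)*(h - 1)*(h)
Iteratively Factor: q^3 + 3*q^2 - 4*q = (q + 4)*(q^2 - q) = (q - 1)*(q + 4)*(q)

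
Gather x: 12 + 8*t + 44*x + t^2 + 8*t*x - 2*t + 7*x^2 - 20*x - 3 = t^2 + 6*t + 7*x^2 + x*(8*t + 24) + 9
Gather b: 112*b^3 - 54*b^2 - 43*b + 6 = 112*b^3 - 54*b^2 - 43*b + 6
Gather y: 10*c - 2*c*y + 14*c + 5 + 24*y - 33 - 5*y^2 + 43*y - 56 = 24*c - 5*y^2 + y*(67 - 2*c) - 84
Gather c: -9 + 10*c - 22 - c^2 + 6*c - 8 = -c^2 + 16*c - 39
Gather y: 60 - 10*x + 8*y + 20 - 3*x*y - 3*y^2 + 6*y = -10*x - 3*y^2 + y*(14 - 3*x) + 80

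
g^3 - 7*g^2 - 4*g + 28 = (g - 7)*(g - 2)*(g + 2)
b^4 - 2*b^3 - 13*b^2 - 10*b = b*(b - 5)*(b + 1)*(b + 2)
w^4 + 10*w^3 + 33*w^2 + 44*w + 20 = (w + 1)*(w + 2)^2*(w + 5)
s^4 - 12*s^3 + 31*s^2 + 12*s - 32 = (s - 8)*(s - 4)*(s - 1)*(s + 1)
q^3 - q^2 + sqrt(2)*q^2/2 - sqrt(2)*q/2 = q*(q - 1)*(q + sqrt(2)/2)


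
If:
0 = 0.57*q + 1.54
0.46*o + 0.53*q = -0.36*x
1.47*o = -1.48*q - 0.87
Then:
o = 2.13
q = -2.70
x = 1.26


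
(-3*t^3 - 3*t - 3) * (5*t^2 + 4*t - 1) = -15*t^5 - 12*t^4 - 12*t^3 - 27*t^2 - 9*t + 3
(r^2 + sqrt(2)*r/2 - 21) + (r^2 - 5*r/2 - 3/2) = 2*r^2 - 5*r/2 + sqrt(2)*r/2 - 45/2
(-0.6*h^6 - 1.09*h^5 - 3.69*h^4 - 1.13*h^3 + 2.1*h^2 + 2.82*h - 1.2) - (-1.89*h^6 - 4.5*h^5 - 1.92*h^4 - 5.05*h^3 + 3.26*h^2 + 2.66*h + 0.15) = 1.29*h^6 + 3.41*h^5 - 1.77*h^4 + 3.92*h^3 - 1.16*h^2 + 0.16*h - 1.35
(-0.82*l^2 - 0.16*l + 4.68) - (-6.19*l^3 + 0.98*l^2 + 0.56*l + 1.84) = 6.19*l^3 - 1.8*l^2 - 0.72*l + 2.84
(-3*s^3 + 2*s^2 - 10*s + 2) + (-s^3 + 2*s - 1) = -4*s^3 + 2*s^2 - 8*s + 1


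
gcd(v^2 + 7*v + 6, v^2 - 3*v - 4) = v + 1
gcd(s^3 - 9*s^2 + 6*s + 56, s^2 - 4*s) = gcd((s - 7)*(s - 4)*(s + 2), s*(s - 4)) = s - 4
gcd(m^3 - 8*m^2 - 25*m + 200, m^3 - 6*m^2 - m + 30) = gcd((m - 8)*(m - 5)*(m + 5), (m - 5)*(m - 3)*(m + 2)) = m - 5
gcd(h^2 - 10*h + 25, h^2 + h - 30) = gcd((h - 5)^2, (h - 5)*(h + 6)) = h - 5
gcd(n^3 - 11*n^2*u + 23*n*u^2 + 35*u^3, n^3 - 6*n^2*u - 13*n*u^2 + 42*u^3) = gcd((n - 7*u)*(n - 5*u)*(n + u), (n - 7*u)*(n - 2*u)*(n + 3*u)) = -n + 7*u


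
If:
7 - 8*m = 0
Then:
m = 7/8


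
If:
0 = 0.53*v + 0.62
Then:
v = -1.17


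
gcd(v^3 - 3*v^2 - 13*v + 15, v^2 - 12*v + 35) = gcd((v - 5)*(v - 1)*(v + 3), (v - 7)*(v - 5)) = v - 5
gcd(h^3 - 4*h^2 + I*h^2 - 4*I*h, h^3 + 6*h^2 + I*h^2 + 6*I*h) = h^2 + I*h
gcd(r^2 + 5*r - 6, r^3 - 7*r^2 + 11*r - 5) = r - 1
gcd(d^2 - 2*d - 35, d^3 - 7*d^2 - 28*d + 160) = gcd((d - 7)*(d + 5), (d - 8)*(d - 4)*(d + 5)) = d + 5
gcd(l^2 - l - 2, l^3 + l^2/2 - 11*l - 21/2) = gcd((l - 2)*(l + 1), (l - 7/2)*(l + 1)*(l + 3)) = l + 1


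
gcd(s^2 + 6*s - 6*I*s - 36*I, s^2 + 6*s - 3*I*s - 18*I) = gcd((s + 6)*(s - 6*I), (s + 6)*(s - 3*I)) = s + 6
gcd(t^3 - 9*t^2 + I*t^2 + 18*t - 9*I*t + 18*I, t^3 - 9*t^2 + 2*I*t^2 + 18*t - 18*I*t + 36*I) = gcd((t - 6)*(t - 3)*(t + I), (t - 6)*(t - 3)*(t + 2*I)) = t^2 - 9*t + 18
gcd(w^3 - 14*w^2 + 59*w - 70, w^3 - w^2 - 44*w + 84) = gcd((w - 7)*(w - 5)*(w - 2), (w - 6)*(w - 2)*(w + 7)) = w - 2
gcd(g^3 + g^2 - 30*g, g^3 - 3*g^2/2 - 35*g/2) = g^2 - 5*g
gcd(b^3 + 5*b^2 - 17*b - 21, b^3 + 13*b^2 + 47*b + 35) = b^2 + 8*b + 7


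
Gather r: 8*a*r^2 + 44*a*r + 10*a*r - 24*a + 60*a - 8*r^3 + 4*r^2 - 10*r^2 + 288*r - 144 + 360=36*a - 8*r^3 + r^2*(8*a - 6) + r*(54*a + 288) + 216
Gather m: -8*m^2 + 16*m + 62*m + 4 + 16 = -8*m^2 + 78*m + 20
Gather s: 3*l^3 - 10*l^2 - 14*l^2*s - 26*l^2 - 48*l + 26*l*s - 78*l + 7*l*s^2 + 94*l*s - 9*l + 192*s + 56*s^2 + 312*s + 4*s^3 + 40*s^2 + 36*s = 3*l^3 - 36*l^2 - 135*l + 4*s^3 + s^2*(7*l + 96) + s*(-14*l^2 + 120*l + 540)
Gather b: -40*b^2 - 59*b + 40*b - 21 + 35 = -40*b^2 - 19*b + 14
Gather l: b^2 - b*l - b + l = b^2 - b + l*(1 - b)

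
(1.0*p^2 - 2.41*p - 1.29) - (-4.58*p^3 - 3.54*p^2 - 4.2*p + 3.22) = 4.58*p^3 + 4.54*p^2 + 1.79*p - 4.51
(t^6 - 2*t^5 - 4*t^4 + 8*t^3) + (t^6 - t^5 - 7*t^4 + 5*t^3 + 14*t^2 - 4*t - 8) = 2*t^6 - 3*t^5 - 11*t^4 + 13*t^3 + 14*t^2 - 4*t - 8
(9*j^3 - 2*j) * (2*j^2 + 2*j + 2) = 18*j^5 + 18*j^4 + 14*j^3 - 4*j^2 - 4*j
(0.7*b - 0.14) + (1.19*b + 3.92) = 1.89*b + 3.78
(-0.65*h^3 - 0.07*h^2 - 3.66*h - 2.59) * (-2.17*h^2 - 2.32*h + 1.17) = 1.4105*h^5 + 1.6599*h^4 + 7.3441*h^3 + 14.0296*h^2 + 1.7266*h - 3.0303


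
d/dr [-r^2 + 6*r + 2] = 6 - 2*r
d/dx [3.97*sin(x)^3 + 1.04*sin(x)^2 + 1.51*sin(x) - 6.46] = (11.91*sin(x)^2 + 2.08*sin(x) + 1.51)*cos(x)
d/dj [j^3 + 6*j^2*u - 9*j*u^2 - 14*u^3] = 3*j^2 + 12*j*u - 9*u^2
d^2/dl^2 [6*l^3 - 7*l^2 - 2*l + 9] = 36*l - 14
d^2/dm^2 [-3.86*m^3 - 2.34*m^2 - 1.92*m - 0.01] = -23.16*m - 4.68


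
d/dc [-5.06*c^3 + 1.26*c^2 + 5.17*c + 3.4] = -15.18*c^2 + 2.52*c + 5.17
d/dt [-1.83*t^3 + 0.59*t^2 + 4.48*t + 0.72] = -5.49*t^2 + 1.18*t + 4.48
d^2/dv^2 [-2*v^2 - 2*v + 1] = -4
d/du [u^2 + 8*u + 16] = 2*u + 8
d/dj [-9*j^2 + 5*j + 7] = 5 - 18*j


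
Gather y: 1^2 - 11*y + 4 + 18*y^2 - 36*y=18*y^2 - 47*y + 5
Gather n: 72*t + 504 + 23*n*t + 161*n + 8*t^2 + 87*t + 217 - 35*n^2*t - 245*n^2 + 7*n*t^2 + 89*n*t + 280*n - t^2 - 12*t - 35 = n^2*(-35*t - 245) + n*(7*t^2 + 112*t + 441) + 7*t^2 + 147*t + 686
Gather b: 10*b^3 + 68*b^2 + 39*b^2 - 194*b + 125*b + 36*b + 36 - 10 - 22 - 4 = 10*b^3 + 107*b^2 - 33*b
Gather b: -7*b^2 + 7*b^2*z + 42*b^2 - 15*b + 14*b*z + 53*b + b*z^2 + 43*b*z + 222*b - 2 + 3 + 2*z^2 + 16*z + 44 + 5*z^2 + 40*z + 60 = b^2*(7*z + 35) + b*(z^2 + 57*z + 260) + 7*z^2 + 56*z + 105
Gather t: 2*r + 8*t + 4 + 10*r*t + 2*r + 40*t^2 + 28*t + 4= 4*r + 40*t^2 + t*(10*r + 36) + 8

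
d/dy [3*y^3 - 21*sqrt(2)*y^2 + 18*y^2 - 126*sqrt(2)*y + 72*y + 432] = 9*y^2 - 42*sqrt(2)*y + 36*y - 126*sqrt(2) + 72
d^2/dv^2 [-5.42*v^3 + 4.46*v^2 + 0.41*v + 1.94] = 8.92 - 32.52*v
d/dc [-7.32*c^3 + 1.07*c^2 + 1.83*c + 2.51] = -21.96*c^2 + 2.14*c + 1.83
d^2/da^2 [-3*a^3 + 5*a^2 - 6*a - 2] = 10 - 18*a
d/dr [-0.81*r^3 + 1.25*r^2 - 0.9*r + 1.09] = -2.43*r^2 + 2.5*r - 0.9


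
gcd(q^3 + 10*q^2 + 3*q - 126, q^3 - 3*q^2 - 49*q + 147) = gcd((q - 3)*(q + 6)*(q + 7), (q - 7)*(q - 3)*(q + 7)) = q^2 + 4*q - 21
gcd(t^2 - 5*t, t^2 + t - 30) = t - 5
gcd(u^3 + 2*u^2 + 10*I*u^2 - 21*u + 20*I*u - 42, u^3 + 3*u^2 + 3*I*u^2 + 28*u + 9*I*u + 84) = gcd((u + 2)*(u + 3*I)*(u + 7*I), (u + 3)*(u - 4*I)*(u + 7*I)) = u + 7*I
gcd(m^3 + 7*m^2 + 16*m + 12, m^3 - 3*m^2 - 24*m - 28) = m^2 + 4*m + 4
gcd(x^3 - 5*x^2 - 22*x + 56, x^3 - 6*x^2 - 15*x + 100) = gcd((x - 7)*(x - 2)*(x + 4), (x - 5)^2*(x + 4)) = x + 4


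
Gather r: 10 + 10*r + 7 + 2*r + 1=12*r + 18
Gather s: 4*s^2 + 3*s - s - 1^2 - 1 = 4*s^2 + 2*s - 2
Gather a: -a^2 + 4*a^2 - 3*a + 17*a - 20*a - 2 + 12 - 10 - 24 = 3*a^2 - 6*a - 24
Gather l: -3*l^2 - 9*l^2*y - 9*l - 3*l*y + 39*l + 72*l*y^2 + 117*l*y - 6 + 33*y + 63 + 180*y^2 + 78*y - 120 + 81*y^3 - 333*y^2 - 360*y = l^2*(-9*y - 3) + l*(72*y^2 + 114*y + 30) + 81*y^3 - 153*y^2 - 249*y - 63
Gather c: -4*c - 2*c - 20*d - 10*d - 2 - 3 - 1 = -6*c - 30*d - 6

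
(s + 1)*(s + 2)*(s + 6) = s^3 + 9*s^2 + 20*s + 12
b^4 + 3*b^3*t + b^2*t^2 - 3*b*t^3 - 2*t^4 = (b - t)*(b + t)^2*(b + 2*t)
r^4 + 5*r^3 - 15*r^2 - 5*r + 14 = (r - 2)*(r - 1)*(r + 1)*(r + 7)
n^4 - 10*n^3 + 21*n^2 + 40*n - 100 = (n - 5)^2*(n - 2)*(n + 2)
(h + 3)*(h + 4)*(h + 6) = h^3 + 13*h^2 + 54*h + 72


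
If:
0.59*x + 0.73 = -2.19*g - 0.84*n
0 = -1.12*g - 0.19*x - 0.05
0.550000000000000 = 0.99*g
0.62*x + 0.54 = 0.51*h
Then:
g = 0.56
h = -3.24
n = 0.17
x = -3.54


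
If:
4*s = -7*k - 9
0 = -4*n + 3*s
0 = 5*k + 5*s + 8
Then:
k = -13/15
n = -11/20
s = -11/15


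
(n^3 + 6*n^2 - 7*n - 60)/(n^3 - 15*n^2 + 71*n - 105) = (n^2 + 9*n + 20)/(n^2 - 12*n + 35)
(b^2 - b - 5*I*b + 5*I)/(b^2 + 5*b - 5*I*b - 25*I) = (b - 1)/(b + 5)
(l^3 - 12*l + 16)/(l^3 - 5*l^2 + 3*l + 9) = (l^3 - 12*l + 16)/(l^3 - 5*l^2 + 3*l + 9)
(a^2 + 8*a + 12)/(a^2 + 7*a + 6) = (a + 2)/(a + 1)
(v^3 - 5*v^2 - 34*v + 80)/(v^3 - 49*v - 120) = (v - 2)/(v + 3)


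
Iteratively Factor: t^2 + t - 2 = (t - 1)*(t + 2)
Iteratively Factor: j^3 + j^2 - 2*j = (j)*(j^2 + j - 2) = j*(j + 2)*(j - 1)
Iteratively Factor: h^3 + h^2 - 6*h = (h - 2)*(h^2 + 3*h) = (h - 2)*(h + 3)*(h)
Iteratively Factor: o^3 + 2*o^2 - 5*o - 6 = (o - 2)*(o^2 + 4*o + 3) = (o - 2)*(o + 1)*(o + 3)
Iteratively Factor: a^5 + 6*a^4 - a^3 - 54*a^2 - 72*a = (a)*(a^4 + 6*a^3 - a^2 - 54*a - 72) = a*(a + 4)*(a^3 + 2*a^2 - 9*a - 18) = a*(a + 3)*(a + 4)*(a^2 - a - 6) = a*(a - 3)*(a + 3)*(a + 4)*(a + 2)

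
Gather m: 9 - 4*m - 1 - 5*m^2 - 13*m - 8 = -5*m^2 - 17*m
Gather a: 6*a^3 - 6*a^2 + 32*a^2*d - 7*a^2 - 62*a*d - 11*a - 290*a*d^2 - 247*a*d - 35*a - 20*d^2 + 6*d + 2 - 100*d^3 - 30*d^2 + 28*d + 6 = 6*a^3 + a^2*(32*d - 13) + a*(-290*d^2 - 309*d - 46) - 100*d^3 - 50*d^2 + 34*d + 8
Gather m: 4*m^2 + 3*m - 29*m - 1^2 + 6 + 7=4*m^2 - 26*m + 12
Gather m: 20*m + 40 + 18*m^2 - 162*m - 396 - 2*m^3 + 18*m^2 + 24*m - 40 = -2*m^3 + 36*m^2 - 118*m - 396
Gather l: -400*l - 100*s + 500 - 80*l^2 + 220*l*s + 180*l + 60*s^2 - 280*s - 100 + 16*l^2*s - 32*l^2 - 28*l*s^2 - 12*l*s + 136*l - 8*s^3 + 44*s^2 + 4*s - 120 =l^2*(16*s - 112) + l*(-28*s^2 + 208*s - 84) - 8*s^3 + 104*s^2 - 376*s + 280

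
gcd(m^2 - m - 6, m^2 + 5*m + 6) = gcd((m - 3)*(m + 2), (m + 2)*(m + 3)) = m + 2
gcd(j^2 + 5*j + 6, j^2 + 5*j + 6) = j^2 + 5*j + 6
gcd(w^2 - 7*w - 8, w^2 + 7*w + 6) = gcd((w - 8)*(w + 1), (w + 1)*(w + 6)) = w + 1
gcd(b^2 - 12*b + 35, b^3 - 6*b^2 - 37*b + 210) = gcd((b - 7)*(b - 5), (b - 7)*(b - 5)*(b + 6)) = b^2 - 12*b + 35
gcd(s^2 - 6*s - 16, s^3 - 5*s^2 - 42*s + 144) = s - 8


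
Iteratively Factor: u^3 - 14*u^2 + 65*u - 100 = (u - 4)*(u^2 - 10*u + 25) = (u - 5)*(u - 4)*(u - 5)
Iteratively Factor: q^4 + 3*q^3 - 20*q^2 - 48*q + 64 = (q - 4)*(q^3 + 7*q^2 + 8*q - 16) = (q - 4)*(q + 4)*(q^2 + 3*q - 4) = (q - 4)*(q - 1)*(q + 4)*(q + 4)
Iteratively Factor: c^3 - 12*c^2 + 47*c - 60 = (c - 4)*(c^2 - 8*c + 15) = (c - 4)*(c - 3)*(c - 5)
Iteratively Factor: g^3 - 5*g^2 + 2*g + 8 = (g - 4)*(g^2 - g - 2) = (g - 4)*(g - 2)*(g + 1)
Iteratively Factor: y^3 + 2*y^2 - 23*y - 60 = (y + 3)*(y^2 - y - 20) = (y + 3)*(y + 4)*(y - 5)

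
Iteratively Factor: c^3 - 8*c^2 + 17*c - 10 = (c - 2)*(c^2 - 6*c + 5) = (c - 2)*(c - 1)*(c - 5)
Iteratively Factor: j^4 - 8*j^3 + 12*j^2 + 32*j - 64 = (j - 4)*(j^3 - 4*j^2 - 4*j + 16) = (j - 4)*(j - 2)*(j^2 - 2*j - 8) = (j - 4)^2*(j - 2)*(j + 2)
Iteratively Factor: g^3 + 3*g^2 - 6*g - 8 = (g - 2)*(g^2 + 5*g + 4) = (g - 2)*(g + 1)*(g + 4)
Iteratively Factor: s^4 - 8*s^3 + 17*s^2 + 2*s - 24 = (s - 4)*(s^3 - 4*s^2 + s + 6) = (s - 4)*(s + 1)*(s^2 - 5*s + 6) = (s - 4)*(s - 3)*(s + 1)*(s - 2)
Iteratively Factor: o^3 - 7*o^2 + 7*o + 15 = (o + 1)*(o^2 - 8*o + 15) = (o - 5)*(o + 1)*(o - 3)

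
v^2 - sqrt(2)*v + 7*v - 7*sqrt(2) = (v + 7)*(v - sqrt(2))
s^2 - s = s*(s - 1)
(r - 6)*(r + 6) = r^2 - 36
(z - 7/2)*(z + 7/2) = z^2 - 49/4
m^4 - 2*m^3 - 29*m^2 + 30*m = m*(m - 6)*(m - 1)*(m + 5)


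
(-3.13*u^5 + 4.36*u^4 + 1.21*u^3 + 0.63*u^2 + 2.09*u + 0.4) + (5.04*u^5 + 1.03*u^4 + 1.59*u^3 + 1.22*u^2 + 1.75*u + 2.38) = 1.91*u^5 + 5.39*u^4 + 2.8*u^3 + 1.85*u^2 + 3.84*u + 2.78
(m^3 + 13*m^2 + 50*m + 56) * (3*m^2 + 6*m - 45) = 3*m^5 + 45*m^4 + 183*m^3 - 117*m^2 - 1914*m - 2520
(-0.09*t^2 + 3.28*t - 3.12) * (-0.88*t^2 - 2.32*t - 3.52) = 0.0792*t^4 - 2.6776*t^3 - 4.5472*t^2 - 4.3072*t + 10.9824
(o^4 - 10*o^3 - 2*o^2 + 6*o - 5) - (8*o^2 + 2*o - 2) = o^4 - 10*o^3 - 10*o^2 + 4*o - 3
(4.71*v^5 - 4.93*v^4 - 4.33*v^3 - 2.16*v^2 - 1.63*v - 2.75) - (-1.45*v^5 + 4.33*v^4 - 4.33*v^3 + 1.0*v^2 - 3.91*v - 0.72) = 6.16*v^5 - 9.26*v^4 - 3.16*v^2 + 2.28*v - 2.03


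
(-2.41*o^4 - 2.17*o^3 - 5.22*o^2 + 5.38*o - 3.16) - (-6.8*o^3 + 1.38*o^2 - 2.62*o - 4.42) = -2.41*o^4 + 4.63*o^3 - 6.6*o^2 + 8.0*o + 1.26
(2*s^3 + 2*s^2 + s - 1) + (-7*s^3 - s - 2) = -5*s^3 + 2*s^2 - 3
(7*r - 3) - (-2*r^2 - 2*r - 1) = 2*r^2 + 9*r - 2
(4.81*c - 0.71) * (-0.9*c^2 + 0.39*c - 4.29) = -4.329*c^3 + 2.5149*c^2 - 20.9118*c + 3.0459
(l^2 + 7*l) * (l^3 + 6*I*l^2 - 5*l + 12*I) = l^5 + 7*l^4 + 6*I*l^4 - 5*l^3 + 42*I*l^3 - 35*l^2 + 12*I*l^2 + 84*I*l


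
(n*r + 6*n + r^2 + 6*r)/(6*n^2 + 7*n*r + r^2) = (r + 6)/(6*n + r)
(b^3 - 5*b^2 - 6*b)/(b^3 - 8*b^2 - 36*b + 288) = b*(b + 1)/(b^2 - 2*b - 48)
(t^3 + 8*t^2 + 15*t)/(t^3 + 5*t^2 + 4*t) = (t^2 + 8*t + 15)/(t^2 + 5*t + 4)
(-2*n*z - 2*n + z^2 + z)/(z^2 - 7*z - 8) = (-2*n + z)/(z - 8)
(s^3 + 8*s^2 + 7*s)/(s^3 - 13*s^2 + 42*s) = (s^2 + 8*s + 7)/(s^2 - 13*s + 42)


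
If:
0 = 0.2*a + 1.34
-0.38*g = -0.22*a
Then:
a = -6.70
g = -3.88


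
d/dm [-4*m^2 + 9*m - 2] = 9 - 8*m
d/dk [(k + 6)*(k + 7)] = 2*k + 13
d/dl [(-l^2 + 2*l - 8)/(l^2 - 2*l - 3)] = 22*(l - 1)/(-l^2 + 2*l + 3)^2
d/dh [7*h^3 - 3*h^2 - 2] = 3*h*(7*h - 2)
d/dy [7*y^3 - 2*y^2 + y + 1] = 21*y^2 - 4*y + 1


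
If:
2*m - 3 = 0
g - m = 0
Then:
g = 3/2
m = 3/2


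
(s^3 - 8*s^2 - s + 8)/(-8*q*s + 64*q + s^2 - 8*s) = (1 - s^2)/(8*q - s)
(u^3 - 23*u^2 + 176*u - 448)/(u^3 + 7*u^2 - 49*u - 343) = (u^2 - 16*u + 64)/(u^2 + 14*u + 49)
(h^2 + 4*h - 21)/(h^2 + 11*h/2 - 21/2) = 2*(h - 3)/(2*h - 3)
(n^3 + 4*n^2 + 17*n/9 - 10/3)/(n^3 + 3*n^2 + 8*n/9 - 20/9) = (n + 3)/(n + 2)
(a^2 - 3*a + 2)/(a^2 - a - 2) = (a - 1)/(a + 1)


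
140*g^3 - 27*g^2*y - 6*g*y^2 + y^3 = (-7*g + y)*(-4*g + y)*(5*g + y)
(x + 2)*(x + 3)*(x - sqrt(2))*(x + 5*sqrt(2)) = x^4 + 5*x^3 + 4*sqrt(2)*x^3 - 4*x^2 + 20*sqrt(2)*x^2 - 50*x + 24*sqrt(2)*x - 60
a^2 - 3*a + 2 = (a - 2)*(a - 1)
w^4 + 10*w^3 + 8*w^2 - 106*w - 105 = (w - 3)*(w + 1)*(w + 5)*(w + 7)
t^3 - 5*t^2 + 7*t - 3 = (t - 3)*(t - 1)^2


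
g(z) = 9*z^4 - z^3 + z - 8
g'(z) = 36*z^3 - 3*z^2 + 1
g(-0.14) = -8.13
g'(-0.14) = 0.84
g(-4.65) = 4295.69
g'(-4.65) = -3683.47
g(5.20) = 6437.05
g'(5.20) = 4981.77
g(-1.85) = 101.90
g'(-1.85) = -237.21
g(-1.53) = 43.37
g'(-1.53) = -134.96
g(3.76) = 1741.45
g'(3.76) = 1872.25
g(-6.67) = 18095.43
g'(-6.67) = -10815.14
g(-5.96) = 11553.81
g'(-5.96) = -7727.08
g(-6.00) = 11866.00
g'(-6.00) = -7883.00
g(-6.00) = 11866.00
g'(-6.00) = -7883.00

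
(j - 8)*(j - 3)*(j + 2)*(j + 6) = j^4 - 3*j^3 - 52*j^2 + 60*j + 288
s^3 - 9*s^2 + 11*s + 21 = (s - 7)*(s - 3)*(s + 1)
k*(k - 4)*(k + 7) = k^3 + 3*k^2 - 28*k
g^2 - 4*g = g*(g - 4)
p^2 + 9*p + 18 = (p + 3)*(p + 6)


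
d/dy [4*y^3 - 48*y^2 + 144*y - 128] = 12*y^2 - 96*y + 144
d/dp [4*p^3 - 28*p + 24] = 12*p^2 - 28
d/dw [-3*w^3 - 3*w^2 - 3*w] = -9*w^2 - 6*w - 3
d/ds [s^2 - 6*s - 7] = 2*s - 6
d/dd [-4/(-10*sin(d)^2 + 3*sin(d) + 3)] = 4*(3 - 20*sin(d))*cos(d)/(-10*sin(d)^2 + 3*sin(d) + 3)^2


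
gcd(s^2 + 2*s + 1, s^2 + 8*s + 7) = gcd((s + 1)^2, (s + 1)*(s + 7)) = s + 1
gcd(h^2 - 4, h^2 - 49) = 1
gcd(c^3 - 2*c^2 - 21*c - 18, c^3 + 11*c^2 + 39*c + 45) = c + 3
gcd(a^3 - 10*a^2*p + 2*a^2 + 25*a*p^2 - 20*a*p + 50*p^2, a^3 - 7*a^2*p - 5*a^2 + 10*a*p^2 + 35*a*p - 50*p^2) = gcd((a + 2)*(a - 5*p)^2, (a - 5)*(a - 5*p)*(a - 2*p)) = -a + 5*p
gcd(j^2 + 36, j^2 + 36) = j^2 + 36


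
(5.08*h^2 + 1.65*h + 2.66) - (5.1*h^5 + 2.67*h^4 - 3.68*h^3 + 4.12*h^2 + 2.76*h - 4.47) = -5.1*h^5 - 2.67*h^4 + 3.68*h^3 + 0.96*h^2 - 1.11*h + 7.13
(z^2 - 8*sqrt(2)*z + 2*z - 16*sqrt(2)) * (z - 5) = z^3 - 8*sqrt(2)*z^2 - 3*z^2 - 10*z + 24*sqrt(2)*z + 80*sqrt(2)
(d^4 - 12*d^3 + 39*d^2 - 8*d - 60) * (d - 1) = d^5 - 13*d^4 + 51*d^3 - 47*d^2 - 52*d + 60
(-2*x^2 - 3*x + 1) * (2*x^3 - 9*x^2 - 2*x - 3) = -4*x^5 + 12*x^4 + 33*x^3 + 3*x^2 + 7*x - 3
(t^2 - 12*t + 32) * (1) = t^2 - 12*t + 32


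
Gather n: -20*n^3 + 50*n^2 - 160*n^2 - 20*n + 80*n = -20*n^3 - 110*n^2 + 60*n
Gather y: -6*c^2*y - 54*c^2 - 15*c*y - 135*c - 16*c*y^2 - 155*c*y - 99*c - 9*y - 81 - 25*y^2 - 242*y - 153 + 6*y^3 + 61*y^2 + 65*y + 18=-54*c^2 - 234*c + 6*y^3 + y^2*(36 - 16*c) + y*(-6*c^2 - 170*c - 186) - 216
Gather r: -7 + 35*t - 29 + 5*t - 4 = 40*t - 40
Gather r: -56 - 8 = -64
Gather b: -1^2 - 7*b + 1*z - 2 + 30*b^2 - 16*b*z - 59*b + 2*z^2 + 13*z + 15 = 30*b^2 + b*(-16*z - 66) + 2*z^2 + 14*z + 12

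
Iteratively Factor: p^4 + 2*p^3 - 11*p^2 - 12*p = (p - 3)*(p^3 + 5*p^2 + 4*p) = (p - 3)*(p + 4)*(p^2 + p) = p*(p - 3)*(p + 4)*(p + 1)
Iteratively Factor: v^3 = (v)*(v^2) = v^2*(v)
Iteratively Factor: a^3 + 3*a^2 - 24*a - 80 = (a - 5)*(a^2 + 8*a + 16) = (a - 5)*(a + 4)*(a + 4)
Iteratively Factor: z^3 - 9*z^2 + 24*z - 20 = (z - 5)*(z^2 - 4*z + 4) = (z - 5)*(z - 2)*(z - 2)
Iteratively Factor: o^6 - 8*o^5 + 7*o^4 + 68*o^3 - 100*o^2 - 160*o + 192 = (o - 3)*(o^5 - 5*o^4 - 8*o^3 + 44*o^2 + 32*o - 64) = (o - 3)*(o - 1)*(o^4 - 4*o^3 - 12*o^2 + 32*o + 64) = (o - 4)*(o - 3)*(o - 1)*(o^3 - 12*o - 16) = (o - 4)^2*(o - 3)*(o - 1)*(o^2 + 4*o + 4) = (o - 4)^2*(o - 3)*(o - 1)*(o + 2)*(o + 2)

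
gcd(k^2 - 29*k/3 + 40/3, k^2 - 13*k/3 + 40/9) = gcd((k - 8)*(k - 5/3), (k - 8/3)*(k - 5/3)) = k - 5/3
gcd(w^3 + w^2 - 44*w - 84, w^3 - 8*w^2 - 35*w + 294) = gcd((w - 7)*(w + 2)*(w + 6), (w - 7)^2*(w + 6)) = w^2 - w - 42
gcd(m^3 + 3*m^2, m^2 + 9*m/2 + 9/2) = m + 3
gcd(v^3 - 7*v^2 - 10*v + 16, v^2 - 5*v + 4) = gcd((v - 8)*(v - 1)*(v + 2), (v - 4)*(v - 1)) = v - 1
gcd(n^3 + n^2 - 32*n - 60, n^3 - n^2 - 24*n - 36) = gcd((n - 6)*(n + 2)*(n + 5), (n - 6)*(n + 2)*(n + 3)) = n^2 - 4*n - 12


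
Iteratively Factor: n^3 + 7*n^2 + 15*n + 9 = (n + 1)*(n^2 + 6*n + 9) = (n + 1)*(n + 3)*(n + 3)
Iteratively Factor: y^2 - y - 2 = (y + 1)*(y - 2)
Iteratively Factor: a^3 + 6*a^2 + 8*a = (a + 4)*(a^2 + 2*a) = a*(a + 4)*(a + 2)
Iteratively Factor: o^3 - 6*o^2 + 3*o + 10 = (o + 1)*(o^2 - 7*o + 10) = (o - 2)*(o + 1)*(o - 5)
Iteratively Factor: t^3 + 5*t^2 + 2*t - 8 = (t - 1)*(t^2 + 6*t + 8) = (t - 1)*(t + 4)*(t + 2)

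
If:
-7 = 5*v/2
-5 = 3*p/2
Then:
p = -10/3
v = -14/5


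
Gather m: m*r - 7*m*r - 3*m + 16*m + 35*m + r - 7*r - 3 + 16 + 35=m*(48 - 6*r) - 6*r + 48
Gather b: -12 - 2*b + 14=2 - 2*b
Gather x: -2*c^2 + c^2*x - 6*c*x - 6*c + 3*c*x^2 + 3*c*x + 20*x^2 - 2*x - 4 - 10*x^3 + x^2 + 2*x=-2*c^2 - 6*c - 10*x^3 + x^2*(3*c + 21) + x*(c^2 - 3*c) - 4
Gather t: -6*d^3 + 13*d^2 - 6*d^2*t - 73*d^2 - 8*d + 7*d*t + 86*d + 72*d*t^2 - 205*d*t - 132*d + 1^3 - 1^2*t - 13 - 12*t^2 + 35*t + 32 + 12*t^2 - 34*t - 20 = -6*d^3 - 60*d^2 + 72*d*t^2 - 54*d + t*(-6*d^2 - 198*d)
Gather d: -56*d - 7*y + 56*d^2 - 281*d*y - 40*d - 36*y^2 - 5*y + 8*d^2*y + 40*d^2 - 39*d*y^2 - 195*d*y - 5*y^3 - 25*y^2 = d^2*(8*y + 96) + d*(-39*y^2 - 476*y - 96) - 5*y^3 - 61*y^2 - 12*y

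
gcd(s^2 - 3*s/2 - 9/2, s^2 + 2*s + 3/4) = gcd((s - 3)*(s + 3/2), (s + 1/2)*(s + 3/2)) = s + 3/2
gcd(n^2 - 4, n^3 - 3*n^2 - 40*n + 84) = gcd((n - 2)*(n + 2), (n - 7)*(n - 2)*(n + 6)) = n - 2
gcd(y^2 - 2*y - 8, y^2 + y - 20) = y - 4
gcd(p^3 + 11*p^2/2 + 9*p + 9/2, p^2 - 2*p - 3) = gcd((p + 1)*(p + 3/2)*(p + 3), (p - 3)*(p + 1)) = p + 1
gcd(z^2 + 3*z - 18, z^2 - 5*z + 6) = z - 3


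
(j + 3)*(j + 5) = j^2 + 8*j + 15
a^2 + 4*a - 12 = (a - 2)*(a + 6)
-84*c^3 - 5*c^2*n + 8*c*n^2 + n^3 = (-3*c + n)*(4*c + n)*(7*c + n)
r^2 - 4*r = r*(r - 4)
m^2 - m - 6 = (m - 3)*(m + 2)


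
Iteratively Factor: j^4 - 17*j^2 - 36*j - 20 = (j + 2)*(j^3 - 2*j^2 - 13*j - 10) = (j + 1)*(j + 2)*(j^2 - 3*j - 10) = (j - 5)*(j + 1)*(j + 2)*(j + 2)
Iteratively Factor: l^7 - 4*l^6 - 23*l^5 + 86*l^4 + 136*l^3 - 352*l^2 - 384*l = (l - 3)*(l^6 - l^5 - 26*l^4 + 8*l^3 + 160*l^2 + 128*l) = l*(l - 3)*(l^5 - l^4 - 26*l^3 + 8*l^2 + 160*l + 128) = l*(l - 3)*(l + 4)*(l^4 - 5*l^3 - 6*l^2 + 32*l + 32) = l*(l - 3)*(l + 1)*(l + 4)*(l^3 - 6*l^2 + 32) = l*(l - 3)*(l + 1)*(l + 2)*(l + 4)*(l^2 - 8*l + 16) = l*(l - 4)*(l - 3)*(l + 1)*(l + 2)*(l + 4)*(l - 4)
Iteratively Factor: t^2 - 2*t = (t)*(t - 2)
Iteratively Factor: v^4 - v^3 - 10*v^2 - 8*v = (v + 2)*(v^3 - 3*v^2 - 4*v) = (v - 4)*(v + 2)*(v^2 + v) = (v - 4)*(v + 1)*(v + 2)*(v)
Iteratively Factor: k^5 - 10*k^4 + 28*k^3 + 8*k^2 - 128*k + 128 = (k - 2)*(k^4 - 8*k^3 + 12*k^2 + 32*k - 64) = (k - 2)^2*(k^3 - 6*k^2 + 32) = (k - 2)^2*(k + 2)*(k^2 - 8*k + 16) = (k - 4)*(k - 2)^2*(k + 2)*(k - 4)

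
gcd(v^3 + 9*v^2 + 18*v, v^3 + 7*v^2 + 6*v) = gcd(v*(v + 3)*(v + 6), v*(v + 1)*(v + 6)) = v^2 + 6*v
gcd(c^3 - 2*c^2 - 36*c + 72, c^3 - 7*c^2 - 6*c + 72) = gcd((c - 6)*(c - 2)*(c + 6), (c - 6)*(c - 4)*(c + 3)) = c - 6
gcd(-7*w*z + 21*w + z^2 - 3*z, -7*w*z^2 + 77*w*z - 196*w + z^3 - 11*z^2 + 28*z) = -7*w + z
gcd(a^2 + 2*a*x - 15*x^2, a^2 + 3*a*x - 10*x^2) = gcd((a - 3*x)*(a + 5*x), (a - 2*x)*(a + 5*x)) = a + 5*x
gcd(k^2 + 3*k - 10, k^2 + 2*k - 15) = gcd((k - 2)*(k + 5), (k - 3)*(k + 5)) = k + 5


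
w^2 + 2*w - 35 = (w - 5)*(w + 7)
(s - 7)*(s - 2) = s^2 - 9*s + 14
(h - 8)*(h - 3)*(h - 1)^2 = h^4 - 13*h^3 + 47*h^2 - 59*h + 24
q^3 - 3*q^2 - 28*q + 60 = (q - 6)*(q - 2)*(q + 5)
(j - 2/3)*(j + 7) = j^2 + 19*j/3 - 14/3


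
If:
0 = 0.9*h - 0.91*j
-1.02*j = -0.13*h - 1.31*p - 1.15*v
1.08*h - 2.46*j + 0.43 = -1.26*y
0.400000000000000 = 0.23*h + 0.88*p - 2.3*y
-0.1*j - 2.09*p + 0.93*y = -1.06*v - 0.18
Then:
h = 0.20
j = 0.19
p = 0.06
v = 0.08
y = -0.13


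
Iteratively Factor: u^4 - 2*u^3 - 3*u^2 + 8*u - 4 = (u - 1)*(u^3 - u^2 - 4*u + 4) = (u - 1)*(u + 2)*(u^2 - 3*u + 2) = (u - 1)^2*(u + 2)*(u - 2)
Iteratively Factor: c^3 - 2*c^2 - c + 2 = (c - 1)*(c^2 - c - 2) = (c - 1)*(c + 1)*(c - 2)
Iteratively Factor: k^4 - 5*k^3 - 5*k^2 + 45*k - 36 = (k - 3)*(k^3 - 2*k^2 - 11*k + 12) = (k - 3)*(k + 3)*(k^2 - 5*k + 4) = (k - 4)*(k - 3)*(k + 3)*(k - 1)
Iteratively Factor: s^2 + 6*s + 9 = (s + 3)*(s + 3)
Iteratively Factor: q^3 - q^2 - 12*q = (q - 4)*(q^2 + 3*q) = (q - 4)*(q + 3)*(q)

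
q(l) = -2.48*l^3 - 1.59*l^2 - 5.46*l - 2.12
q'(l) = -7.44*l^2 - 3.18*l - 5.46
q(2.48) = -63.27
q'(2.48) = -59.11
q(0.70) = -7.57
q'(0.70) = -11.33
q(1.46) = -21.20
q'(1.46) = -25.96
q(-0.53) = 0.70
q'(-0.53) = -5.86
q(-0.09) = -1.64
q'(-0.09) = -5.23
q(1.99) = -38.83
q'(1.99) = -41.25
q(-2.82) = 56.25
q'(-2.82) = -55.66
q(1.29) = -17.13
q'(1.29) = -21.94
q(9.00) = -1987.97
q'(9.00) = -636.72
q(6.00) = -627.80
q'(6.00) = -292.38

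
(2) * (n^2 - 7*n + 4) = 2*n^2 - 14*n + 8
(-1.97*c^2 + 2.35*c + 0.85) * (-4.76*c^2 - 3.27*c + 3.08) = 9.3772*c^4 - 4.7441*c^3 - 17.7981*c^2 + 4.4585*c + 2.618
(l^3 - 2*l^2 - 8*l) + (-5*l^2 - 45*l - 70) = l^3 - 7*l^2 - 53*l - 70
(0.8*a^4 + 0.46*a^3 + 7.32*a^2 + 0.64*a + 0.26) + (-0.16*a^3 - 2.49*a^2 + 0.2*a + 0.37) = 0.8*a^4 + 0.3*a^3 + 4.83*a^2 + 0.84*a + 0.63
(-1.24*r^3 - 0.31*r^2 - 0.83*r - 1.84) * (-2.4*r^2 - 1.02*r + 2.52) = 2.976*r^5 + 2.0088*r^4 - 0.8166*r^3 + 4.4814*r^2 - 0.2148*r - 4.6368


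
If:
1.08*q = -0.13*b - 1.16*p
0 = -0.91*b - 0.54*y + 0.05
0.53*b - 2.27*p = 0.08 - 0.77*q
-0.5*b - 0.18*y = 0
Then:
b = -0.08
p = -0.04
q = 0.05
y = 0.24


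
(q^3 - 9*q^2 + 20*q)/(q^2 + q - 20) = q*(q - 5)/(q + 5)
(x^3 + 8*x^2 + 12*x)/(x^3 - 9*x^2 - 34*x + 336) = x*(x + 2)/(x^2 - 15*x + 56)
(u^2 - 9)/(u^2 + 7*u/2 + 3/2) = 2*(u - 3)/(2*u + 1)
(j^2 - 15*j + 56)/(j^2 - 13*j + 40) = (j - 7)/(j - 5)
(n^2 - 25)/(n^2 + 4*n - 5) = (n - 5)/(n - 1)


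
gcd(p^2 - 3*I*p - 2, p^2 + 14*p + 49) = 1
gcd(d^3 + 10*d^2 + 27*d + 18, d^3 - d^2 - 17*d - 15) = d^2 + 4*d + 3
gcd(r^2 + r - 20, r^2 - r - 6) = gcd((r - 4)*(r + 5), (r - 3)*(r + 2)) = 1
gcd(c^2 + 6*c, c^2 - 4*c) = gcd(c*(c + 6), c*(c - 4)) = c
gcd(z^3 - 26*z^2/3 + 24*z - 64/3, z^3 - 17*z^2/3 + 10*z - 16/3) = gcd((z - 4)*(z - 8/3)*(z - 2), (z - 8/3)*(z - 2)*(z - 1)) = z^2 - 14*z/3 + 16/3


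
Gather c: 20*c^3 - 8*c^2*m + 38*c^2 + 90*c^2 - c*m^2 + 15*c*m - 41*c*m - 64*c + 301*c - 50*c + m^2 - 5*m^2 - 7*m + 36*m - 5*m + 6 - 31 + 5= 20*c^3 + c^2*(128 - 8*m) + c*(-m^2 - 26*m + 187) - 4*m^2 + 24*m - 20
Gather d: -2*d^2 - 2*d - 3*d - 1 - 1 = -2*d^2 - 5*d - 2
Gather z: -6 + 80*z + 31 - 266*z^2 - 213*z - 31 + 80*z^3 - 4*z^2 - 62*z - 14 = 80*z^3 - 270*z^2 - 195*z - 20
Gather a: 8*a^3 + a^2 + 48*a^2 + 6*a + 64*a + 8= 8*a^3 + 49*a^2 + 70*a + 8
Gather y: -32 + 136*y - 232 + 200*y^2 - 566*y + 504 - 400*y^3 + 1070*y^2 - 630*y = -400*y^3 + 1270*y^2 - 1060*y + 240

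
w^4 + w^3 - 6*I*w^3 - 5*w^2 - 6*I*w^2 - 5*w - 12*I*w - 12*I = (w + 1)*(w - 4*I)*(w - 3*I)*(w + I)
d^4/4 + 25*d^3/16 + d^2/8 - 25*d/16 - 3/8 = (d/4 + 1/4)*(d - 1)*(d + 1/4)*(d + 6)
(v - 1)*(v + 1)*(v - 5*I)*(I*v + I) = I*v^4 + 5*v^3 + I*v^3 + 5*v^2 - I*v^2 - 5*v - I*v - 5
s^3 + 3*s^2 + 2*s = s*(s + 1)*(s + 2)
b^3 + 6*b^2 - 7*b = b*(b - 1)*(b + 7)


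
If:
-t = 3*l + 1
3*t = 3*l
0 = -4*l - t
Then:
No Solution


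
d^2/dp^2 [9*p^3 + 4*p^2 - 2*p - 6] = 54*p + 8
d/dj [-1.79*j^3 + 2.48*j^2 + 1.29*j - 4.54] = -5.37*j^2 + 4.96*j + 1.29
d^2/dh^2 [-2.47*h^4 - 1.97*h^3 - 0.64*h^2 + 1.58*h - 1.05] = -29.64*h^2 - 11.82*h - 1.28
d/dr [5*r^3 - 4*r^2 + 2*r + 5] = 15*r^2 - 8*r + 2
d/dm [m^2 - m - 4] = 2*m - 1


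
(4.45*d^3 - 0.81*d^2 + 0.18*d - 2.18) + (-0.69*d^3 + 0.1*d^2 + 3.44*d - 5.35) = 3.76*d^3 - 0.71*d^2 + 3.62*d - 7.53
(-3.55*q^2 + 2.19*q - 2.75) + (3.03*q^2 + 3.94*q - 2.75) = -0.52*q^2 + 6.13*q - 5.5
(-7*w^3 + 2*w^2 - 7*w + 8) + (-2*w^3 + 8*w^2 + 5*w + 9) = -9*w^3 + 10*w^2 - 2*w + 17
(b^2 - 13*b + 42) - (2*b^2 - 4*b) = -b^2 - 9*b + 42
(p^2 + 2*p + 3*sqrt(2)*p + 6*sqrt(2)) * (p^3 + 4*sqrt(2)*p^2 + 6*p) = p^5 + 2*p^4 + 7*sqrt(2)*p^4 + 14*sqrt(2)*p^3 + 30*p^3 + 18*sqrt(2)*p^2 + 60*p^2 + 36*sqrt(2)*p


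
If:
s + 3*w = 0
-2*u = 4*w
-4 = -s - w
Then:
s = 6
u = 4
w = -2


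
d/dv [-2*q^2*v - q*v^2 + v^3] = -2*q^2 - 2*q*v + 3*v^2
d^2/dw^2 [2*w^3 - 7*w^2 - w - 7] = 12*w - 14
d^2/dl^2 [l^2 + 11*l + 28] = 2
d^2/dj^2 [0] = 0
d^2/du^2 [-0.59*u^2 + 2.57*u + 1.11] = -1.18000000000000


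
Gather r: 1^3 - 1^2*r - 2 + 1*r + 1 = 0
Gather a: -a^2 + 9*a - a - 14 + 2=-a^2 + 8*a - 12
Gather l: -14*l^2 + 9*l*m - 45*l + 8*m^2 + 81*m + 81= -14*l^2 + l*(9*m - 45) + 8*m^2 + 81*m + 81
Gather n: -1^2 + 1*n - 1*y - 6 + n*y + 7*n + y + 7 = n*(y + 8)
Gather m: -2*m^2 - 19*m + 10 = -2*m^2 - 19*m + 10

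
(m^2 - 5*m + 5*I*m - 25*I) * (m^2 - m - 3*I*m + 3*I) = m^4 - 6*m^3 + 2*I*m^3 + 20*m^2 - 12*I*m^2 - 90*m + 10*I*m + 75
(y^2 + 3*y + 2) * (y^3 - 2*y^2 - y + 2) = y^5 + y^4 - 5*y^3 - 5*y^2 + 4*y + 4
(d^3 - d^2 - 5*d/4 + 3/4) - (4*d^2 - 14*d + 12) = d^3 - 5*d^2 + 51*d/4 - 45/4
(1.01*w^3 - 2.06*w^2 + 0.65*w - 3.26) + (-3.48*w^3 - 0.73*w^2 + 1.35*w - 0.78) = -2.47*w^3 - 2.79*w^2 + 2.0*w - 4.04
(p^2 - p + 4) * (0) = 0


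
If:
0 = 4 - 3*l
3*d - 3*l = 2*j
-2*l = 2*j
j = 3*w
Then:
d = 4/9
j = -4/3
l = 4/3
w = -4/9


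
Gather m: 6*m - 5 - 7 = 6*m - 12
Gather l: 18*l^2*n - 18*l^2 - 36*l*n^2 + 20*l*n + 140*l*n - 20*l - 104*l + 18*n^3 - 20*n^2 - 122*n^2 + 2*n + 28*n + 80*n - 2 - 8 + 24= l^2*(18*n - 18) + l*(-36*n^2 + 160*n - 124) + 18*n^3 - 142*n^2 + 110*n + 14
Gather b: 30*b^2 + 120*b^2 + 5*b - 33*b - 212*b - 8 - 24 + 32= 150*b^2 - 240*b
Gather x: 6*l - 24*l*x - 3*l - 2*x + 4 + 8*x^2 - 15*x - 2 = 3*l + 8*x^2 + x*(-24*l - 17) + 2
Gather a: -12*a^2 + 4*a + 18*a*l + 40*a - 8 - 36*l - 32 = -12*a^2 + a*(18*l + 44) - 36*l - 40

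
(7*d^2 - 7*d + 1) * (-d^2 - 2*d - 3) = -7*d^4 - 7*d^3 - 8*d^2 + 19*d - 3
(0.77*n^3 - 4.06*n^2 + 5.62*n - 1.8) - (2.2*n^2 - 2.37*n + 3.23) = 0.77*n^3 - 6.26*n^2 + 7.99*n - 5.03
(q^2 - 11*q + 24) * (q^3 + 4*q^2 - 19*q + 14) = q^5 - 7*q^4 - 39*q^3 + 319*q^2 - 610*q + 336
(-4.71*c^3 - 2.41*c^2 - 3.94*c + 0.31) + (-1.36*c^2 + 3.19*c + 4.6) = -4.71*c^3 - 3.77*c^2 - 0.75*c + 4.91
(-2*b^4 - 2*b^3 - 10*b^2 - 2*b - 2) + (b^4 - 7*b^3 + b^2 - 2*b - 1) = -b^4 - 9*b^3 - 9*b^2 - 4*b - 3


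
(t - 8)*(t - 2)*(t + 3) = t^3 - 7*t^2 - 14*t + 48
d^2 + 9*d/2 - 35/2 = (d - 5/2)*(d + 7)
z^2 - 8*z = z*(z - 8)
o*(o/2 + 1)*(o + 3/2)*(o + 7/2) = o^4/2 + 7*o^3/2 + 61*o^2/8 + 21*o/4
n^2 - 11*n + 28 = (n - 7)*(n - 4)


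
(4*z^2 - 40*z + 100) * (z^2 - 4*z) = 4*z^4 - 56*z^3 + 260*z^2 - 400*z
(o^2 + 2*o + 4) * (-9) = -9*o^2 - 18*o - 36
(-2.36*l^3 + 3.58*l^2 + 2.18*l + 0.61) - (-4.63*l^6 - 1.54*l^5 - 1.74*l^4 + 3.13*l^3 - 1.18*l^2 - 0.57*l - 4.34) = 4.63*l^6 + 1.54*l^5 + 1.74*l^4 - 5.49*l^3 + 4.76*l^2 + 2.75*l + 4.95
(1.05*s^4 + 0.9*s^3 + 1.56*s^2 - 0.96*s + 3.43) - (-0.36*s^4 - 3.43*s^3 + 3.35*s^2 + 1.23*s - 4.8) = 1.41*s^4 + 4.33*s^3 - 1.79*s^2 - 2.19*s + 8.23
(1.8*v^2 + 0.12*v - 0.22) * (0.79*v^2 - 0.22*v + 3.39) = 1.422*v^4 - 0.3012*v^3 + 5.9018*v^2 + 0.4552*v - 0.7458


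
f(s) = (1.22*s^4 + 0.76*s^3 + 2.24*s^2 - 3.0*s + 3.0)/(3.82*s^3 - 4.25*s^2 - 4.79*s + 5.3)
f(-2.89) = -0.89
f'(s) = (-11.46*s^2 + 8.5*s + 4.79)*(1.22*s^4 + 0.76*s^3 + 2.24*s^2 - 3.0*s + 3.0)/(3.82*s^3 - 4.25*s^2 - 4.79*s + 5.3)^2 + (4.88*s^3 + 2.28*s^2 + 4.48*s - 3.0)/(3.82*s^3 - 4.25*s^2 - 4.79*s + 5.3)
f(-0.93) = 2.67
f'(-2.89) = 0.10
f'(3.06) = -0.17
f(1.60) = 6.26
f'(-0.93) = -14.61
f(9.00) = 3.63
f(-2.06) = -0.94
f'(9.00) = 0.29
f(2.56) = 2.57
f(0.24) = 0.61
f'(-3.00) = 0.13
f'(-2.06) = -0.34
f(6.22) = 2.85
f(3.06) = 2.38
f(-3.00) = -0.91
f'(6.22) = 0.26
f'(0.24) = 0.52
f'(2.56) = -0.66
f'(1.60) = -16.04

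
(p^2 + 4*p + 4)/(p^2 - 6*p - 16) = (p + 2)/(p - 8)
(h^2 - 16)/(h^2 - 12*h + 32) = (h + 4)/(h - 8)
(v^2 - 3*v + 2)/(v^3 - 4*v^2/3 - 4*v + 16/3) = 3*(v - 1)/(3*v^2 + 2*v - 8)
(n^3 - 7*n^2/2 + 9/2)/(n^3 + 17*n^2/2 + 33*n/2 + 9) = (2*n^2 - 9*n + 9)/(2*n^2 + 15*n + 18)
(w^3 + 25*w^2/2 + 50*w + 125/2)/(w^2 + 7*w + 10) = (2*w^2 + 15*w + 25)/(2*(w + 2))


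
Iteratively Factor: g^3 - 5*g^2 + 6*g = (g - 2)*(g^2 - 3*g) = g*(g - 2)*(g - 3)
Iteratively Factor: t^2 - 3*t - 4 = (t - 4)*(t + 1)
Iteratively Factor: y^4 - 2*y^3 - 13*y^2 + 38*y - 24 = (y - 2)*(y^3 - 13*y + 12) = (y - 3)*(y - 2)*(y^2 + 3*y - 4) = (y - 3)*(y - 2)*(y - 1)*(y + 4)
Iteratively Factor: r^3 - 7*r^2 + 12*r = (r - 4)*(r^2 - 3*r) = r*(r - 4)*(r - 3)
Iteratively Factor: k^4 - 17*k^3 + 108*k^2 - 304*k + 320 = (k - 5)*(k^3 - 12*k^2 + 48*k - 64) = (k - 5)*(k - 4)*(k^2 - 8*k + 16) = (k - 5)*(k - 4)^2*(k - 4)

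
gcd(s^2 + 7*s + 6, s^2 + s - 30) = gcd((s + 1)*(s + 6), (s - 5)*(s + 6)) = s + 6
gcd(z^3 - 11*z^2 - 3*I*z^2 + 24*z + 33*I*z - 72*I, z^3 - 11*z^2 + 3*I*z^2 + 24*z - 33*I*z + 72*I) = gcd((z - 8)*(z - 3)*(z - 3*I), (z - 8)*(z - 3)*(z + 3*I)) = z^2 - 11*z + 24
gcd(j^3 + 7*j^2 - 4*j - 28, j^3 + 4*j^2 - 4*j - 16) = j^2 - 4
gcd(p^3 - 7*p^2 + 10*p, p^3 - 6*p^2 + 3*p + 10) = p^2 - 7*p + 10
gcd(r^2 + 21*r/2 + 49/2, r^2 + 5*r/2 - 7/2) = r + 7/2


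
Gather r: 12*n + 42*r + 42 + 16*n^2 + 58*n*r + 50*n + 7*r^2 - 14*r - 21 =16*n^2 + 62*n + 7*r^2 + r*(58*n + 28) + 21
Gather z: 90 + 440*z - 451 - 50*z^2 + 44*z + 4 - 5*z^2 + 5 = -55*z^2 + 484*z - 352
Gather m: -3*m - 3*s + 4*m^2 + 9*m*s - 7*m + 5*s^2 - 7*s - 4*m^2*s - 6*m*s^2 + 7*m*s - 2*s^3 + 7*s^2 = m^2*(4 - 4*s) + m*(-6*s^2 + 16*s - 10) - 2*s^3 + 12*s^2 - 10*s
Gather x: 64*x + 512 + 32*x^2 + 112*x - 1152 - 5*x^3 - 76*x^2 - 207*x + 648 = -5*x^3 - 44*x^2 - 31*x + 8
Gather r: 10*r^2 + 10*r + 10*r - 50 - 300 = 10*r^2 + 20*r - 350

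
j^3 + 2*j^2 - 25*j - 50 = (j - 5)*(j + 2)*(j + 5)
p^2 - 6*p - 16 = (p - 8)*(p + 2)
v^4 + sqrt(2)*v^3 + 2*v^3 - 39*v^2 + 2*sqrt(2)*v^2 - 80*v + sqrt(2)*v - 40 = (v - 4*sqrt(2))*(v + 5*sqrt(2))*(sqrt(2)*v/2 + sqrt(2)/2)*(sqrt(2)*v + sqrt(2))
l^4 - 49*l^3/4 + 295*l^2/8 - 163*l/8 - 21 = (l - 8)*(l - 3)*(l - 7/4)*(l + 1/2)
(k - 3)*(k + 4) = k^2 + k - 12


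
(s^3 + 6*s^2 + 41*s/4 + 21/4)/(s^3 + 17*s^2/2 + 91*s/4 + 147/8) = 2*(s + 1)/(2*s + 7)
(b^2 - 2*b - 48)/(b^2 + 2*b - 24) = (b - 8)/(b - 4)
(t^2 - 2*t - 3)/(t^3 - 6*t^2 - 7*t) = (t - 3)/(t*(t - 7))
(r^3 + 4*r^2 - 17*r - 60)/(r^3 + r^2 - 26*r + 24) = (r^2 + 8*r + 15)/(r^2 + 5*r - 6)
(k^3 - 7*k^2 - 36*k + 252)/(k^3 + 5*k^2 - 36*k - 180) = (k - 7)/(k + 5)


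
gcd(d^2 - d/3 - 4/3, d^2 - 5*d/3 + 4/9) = d - 4/3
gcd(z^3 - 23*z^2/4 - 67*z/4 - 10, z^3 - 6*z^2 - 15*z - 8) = z^2 - 7*z - 8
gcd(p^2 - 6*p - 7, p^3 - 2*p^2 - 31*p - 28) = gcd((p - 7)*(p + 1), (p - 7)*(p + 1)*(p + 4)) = p^2 - 6*p - 7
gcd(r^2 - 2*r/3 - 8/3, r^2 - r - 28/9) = r + 4/3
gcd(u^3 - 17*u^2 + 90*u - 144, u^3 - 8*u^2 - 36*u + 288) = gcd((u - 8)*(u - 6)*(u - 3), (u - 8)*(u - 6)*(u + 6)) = u^2 - 14*u + 48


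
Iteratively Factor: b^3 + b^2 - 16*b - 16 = (b + 4)*(b^2 - 3*b - 4) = (b + 1)*(b + 4)*(b - 4)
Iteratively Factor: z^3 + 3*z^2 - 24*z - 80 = (z + 4)*(z^2 - z - 20) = (z - 5)*(z + 4)*(z + 4)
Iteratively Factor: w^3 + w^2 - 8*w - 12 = (w + 2)*(w^2 - w - 6) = (w - 3)*(w + 2)*(w + 2)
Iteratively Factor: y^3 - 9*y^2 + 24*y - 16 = (y - 1)*(y^2 - 8*y + 16) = (y - 4)*(y - 1)*(y - 4)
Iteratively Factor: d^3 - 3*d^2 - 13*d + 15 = (d + 3)*(d^2 - 6*d + 5) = (d - 5)*(d + 3)*(d - 1)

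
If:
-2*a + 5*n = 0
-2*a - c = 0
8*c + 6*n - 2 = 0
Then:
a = -5/34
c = 5/17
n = -1/17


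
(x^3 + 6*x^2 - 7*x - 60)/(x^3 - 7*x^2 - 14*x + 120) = (x^2 + 2*x - 15)/(x^2 - 11*x + 30)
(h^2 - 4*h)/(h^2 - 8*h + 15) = h*(h - 4)/(h^2 - 8*h + 15)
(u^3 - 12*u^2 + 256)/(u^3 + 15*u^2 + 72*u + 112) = (u^2 - 16*u + 64)/(u^2 + 11*u + 28)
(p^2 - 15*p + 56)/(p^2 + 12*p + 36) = (p^2 - 15*p + 56)/(p^2 + 12*p + 36)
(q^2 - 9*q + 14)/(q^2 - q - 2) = (q - 7)/(q + 1)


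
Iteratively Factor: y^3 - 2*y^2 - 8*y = (y + 2)*(y^2 - 4*y) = (y - 4)*(y + 2)*(y)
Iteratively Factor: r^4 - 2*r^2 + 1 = (r + 1)*(r^3 - r^2 - r + 1) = (r - 1)*(r + 1)*(r^2 - 1) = (r - 1)^2*(r + 1)*(r + 1)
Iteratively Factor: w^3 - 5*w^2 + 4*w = (w - 4)*(w^2 - w) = w*(w - 4)*(w - 1)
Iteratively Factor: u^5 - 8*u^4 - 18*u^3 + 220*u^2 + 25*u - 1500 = (u + 4)*(u^4 - 12*u^3 + 30*u^2 + 100*u - 375) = (u - 5)*(u + 4)*(u^3 - 7*u^2 - 5*u + 75) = (u - 5)*(u + 3)*(u + 4)*(u^2 - 10*u + 25) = (u - 5)^2*(u + 3)*(u + 4)*(u - 5)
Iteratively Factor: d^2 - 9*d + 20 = (d - 4)*(d - 5)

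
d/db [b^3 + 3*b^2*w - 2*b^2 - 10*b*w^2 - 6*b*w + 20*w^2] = 3*b^2 + 6*b*w - 4*b - 10*w^2 - 6*w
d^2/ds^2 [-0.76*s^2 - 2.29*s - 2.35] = -1.52000000000000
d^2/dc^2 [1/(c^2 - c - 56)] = 2*(c^2 - c - (2*c - 1)^2 - 56)/(-c^2 + c + 56)^3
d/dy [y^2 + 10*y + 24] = 2*y + 10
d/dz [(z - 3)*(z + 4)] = 2*z + 1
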